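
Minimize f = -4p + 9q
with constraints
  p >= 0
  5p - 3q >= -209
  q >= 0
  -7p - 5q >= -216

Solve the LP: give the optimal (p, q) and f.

p = 216/7, q = 0, minimum f = -864/7

Corner points and f = -4p + 9q:
  (0, 0) → f = 0
  (0, 216/5) → f = 1944/5
  (216/7, 0) → f = -864/7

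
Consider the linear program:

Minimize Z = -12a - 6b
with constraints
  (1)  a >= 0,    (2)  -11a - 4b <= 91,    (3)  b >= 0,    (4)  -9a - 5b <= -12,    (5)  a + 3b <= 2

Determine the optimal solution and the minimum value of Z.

a = 2, b = 0, minimum Z = -24

Feasible corners and Z = -12a - 6b:
  (4/3, 0) → Z = -16
  (2, 0) → Z = -24
  (13/11, 3/11) → Z = -174/11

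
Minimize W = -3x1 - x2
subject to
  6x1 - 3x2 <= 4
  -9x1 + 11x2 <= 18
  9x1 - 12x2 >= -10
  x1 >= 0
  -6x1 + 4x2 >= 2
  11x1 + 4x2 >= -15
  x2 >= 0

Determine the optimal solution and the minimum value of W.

Vertices and W = -3x1 - x2:
  (0, 5/6) → W = -5/6
  (4/9, 7/6) → W = -5/2
  (0, 1/2) → W = -1/2

x1 = 4/9, x2 = 7/6, minimum W = -5/2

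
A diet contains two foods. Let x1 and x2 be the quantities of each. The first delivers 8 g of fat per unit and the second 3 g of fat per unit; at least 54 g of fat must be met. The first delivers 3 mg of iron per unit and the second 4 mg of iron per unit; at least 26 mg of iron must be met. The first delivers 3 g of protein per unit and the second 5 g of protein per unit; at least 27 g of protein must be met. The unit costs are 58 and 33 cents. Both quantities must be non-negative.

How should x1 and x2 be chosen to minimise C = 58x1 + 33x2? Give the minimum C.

x1 = 6, x2 = 2, minimum C = 414

The feasible region is unbounded (it extends along (0, 1), (1, 0)), but C strictly increases along every unbounded feasible direction, so there is no improving ray and the minimum is attained at a vertex.

The optimum lies where 8x1 + 3x2 = 54 and 3x1 + 4x2 = 26.
Solving simultaneously gives x1 = 6, x2 = 2.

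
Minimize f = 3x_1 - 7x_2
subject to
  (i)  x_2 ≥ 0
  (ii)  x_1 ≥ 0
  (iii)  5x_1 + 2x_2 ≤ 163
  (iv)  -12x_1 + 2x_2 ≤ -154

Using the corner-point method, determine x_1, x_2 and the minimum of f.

Vertices and f = 3x_1 - 7x_2:
  (163/5, 0) → f = 489/5
  (77/6, 0) → f = 77/2
  (317/17, 593/17) → f = -3200/17

The binding constraints are 5x_1 + 2x_2 = 163 and -12x_1 + 2x_2 = -154.
Solving simultaneously gives x_1 = 317/17, x_2 = 593/17.

x_1 = 317/17, x_2 = 593/17, minimum f = -3200/17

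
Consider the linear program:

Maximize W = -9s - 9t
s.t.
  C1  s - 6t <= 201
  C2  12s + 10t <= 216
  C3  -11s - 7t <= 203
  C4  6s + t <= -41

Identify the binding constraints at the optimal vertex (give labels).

Feasible corners and W = -9s - 9t:
  (-1771/13, 2406/13) → W = -5715/13
  (-313/24, 149/4) → W = -1743/8
  (-84/31, -767/31) → W = 7659/31

The maximum is at (-84/31, -767/31). Substituting into each constraint, equality holds for C3 and C4; the remaining constraints have slack.

C3 and C4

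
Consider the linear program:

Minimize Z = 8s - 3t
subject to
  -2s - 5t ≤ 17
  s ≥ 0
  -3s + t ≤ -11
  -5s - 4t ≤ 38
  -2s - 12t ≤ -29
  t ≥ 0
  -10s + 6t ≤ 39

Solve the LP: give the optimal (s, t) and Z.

s = 105/8, t = 227/8, minimum Z = 159/8

Extreme points and Z = 8s - 3t:
  (161/38, 65/38) → Z = 1093/38
  (105/8, 227/8) → Z = 159/8
  (29/2, 0) → Z = 116
The feasible region is unbounded (it extends along (3, 5), (1, 0)), but Z strictly increases along every unbounded feasible direction, so there is no improving ray and the minimum is attained at a vertex.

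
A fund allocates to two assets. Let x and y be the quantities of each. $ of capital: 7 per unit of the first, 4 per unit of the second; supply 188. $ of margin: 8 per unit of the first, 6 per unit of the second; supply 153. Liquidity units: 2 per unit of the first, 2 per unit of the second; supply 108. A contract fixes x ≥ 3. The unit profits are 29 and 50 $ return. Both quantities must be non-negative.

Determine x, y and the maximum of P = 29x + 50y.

x = 3, y = 43/2, maximum P = 1162

Corner points and P = 29x + 50y:
  (153/8, 0) → P = 4437/8
  (3, 0) → P = 87
  (3, 43/2) → P = 1162

The optimum lies where 8x + 6y = 153 and x = 3.
Solving simultaneously gives x = 3, y = 43/2.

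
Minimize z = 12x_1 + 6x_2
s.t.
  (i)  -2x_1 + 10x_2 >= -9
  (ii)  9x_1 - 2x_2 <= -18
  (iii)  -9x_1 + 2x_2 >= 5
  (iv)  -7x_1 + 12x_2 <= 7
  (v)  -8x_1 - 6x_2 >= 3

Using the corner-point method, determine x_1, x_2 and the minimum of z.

Extreme points and z = 12x_1 + 6x_2:
  (-99/43, -117/86) → z = -1539/43
  (-89/23, -77/46) → z = -1299/23
  (-101/47, -63/94) → z = -1401/47

The binding constraints are -2x_1 + 10x_2 = -9 and -7x_1 + 12x_2 = 7.
Solving simultaneously gives x_1 = -89/23, x_2 = -77/46.

x_1 = -89/23, x_2 = -77/46, minimum z = -1299/23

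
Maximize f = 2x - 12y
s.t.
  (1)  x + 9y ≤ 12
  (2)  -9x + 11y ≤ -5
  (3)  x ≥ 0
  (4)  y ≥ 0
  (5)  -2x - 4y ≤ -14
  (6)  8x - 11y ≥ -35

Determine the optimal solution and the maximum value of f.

x = 12, y = 0, maximum f = 24

The optimum lies where x + 9y = 12 and y = 0.
Solving simultaneously gives x = 12, y = 0.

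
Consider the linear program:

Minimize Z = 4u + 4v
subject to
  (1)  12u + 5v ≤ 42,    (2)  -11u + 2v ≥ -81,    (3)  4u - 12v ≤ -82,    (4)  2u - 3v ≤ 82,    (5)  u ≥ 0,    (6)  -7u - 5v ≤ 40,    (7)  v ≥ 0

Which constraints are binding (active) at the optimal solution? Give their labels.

(3) and (5)

Extreme points and Z = 4u + 4v:
  (47/82, 288/41) → Z = 1246/41
  (0, 42/5) → Z = 168/5
  (0, 41/6) → Z = 82/3

The minimum is at (0, 41/6). Substituting into each constraint, equality holds for (3) and (5); the remaining constraints have slack.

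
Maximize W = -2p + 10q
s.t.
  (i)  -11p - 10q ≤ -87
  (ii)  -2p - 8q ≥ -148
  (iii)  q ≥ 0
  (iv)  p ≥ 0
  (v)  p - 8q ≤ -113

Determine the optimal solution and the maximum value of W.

p = 0, q = 37/2, maximum W = 185

Extreme points and W = -2p + 10q:
  (0, 37/2) → W = 185
  (35/3, 187/12) → W = 265/2
  (0, 113/8) → W = 565/4

The binding constraints are -2p - 8q = -148 and p = 0.
Solving simultaneously gives p = 0, q = 37/2.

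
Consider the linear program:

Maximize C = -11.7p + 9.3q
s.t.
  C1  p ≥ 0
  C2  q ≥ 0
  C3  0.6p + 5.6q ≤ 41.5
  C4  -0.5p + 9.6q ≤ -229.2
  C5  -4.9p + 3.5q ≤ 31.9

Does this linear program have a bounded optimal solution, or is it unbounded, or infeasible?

infeasible

The boundaries p = 0 and q = 0 meet at (0, 0), but that point violates -0.5p + 9.6q ≤ -229.2. Every candidate vertex is excluded by some other constraint, so the feasible region is empty.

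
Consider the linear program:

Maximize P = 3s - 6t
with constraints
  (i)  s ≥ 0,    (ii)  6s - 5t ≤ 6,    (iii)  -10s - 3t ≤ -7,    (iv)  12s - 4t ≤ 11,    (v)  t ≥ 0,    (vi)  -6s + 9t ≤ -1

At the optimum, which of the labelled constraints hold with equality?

(iv) and (v)

Feasible corners and P = 3s - 6t:
  (7/10, 0) → P = 21/10
  (11/18, 8/27) → P = 1/18
  (11/12, 0) → P = 11/4
  (95/84, 9/14) → P = -13/28

The maximum is at (11/12, 0). Substituting into each constraint, equality holds for (iv) and (v); the remaining constraints have slack.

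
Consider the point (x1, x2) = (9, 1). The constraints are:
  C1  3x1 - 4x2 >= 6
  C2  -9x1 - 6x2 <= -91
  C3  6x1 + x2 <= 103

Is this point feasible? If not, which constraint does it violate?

not feasible — violates C2

Constraint C2: -9x1 - 6x2 = -87, which is not ≤ -91. All other constraints are satisfied.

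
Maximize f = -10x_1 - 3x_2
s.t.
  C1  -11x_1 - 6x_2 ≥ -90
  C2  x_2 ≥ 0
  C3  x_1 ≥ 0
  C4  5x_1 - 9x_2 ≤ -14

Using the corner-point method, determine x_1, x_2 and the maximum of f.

x_1 = 0, x_2 = 14/9, maximum f = -14/3

Vertices and f = -10x_1 - 3x_2:
  (0, 15) → f = -45
  (242/43, 604/129) → f = -3024/43
  (0, 14/9) → f = -14/3

The optimum lies where x_1 = 0 and 5x_1 - 9x_2 = -14.
Solving simultaneously gives x_1 = 0, x_2 = 14/9.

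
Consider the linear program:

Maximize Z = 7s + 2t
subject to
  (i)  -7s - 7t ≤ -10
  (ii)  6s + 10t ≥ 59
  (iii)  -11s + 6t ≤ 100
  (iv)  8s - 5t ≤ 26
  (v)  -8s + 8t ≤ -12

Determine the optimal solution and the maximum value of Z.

Vertices and Z = 7s + 2t:
  (111/22, 158/55) → Z = 4517/110
  (37/8, 25/8) → Z = 309/8
  (37/6, 14/3) → Z = 105/2

s = 37/6, t = 14/3, maximum Z = 105/2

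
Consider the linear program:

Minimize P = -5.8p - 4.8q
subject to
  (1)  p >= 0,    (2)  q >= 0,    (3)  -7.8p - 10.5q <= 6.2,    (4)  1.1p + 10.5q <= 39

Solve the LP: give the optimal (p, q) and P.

p = 390/11, q = 0, minimum P = -2262/11

Extreme points and P = -5.8p - 4.8q:
  (0, 0) → P = 0
  (0, 26/7) → P = -624/35
  (390/11, 0) → P = -2262/11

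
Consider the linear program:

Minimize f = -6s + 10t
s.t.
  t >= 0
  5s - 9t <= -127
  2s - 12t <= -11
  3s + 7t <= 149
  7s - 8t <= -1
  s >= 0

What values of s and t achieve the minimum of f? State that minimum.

s = 226/31, t = 563/31, minimum f = 4274/31

Corner points and f = -6s + 10t:
  (226/31, 563/31) → f = 4274/31
  (0, 127/9) → f = 1270/9
  (0, 149/7) → f = 1490/7

The binding constraints are 5s - 9t = -127 and 3s + 7t = 149.
Solving simultaneously gives s = 226/31, t = 563/31.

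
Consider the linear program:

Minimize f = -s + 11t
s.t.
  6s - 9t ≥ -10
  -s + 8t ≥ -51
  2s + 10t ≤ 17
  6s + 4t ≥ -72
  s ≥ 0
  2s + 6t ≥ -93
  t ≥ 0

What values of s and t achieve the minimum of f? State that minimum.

s = 17/2, t = 0, minimum f = -17/2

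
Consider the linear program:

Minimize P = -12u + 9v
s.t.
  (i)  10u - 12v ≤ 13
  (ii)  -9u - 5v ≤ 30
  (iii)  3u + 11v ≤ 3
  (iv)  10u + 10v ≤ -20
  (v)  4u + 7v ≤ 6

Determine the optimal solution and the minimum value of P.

Vertices and P = -12u + 9v:
  (-295/158, -417/158) → P = -213/158
  (-1/2, -3/2) → P = -15/2
  (-115/28, 39/28) → P = 1731/28
  (-25/8, 9/8) → P = 381/8

The binding constraints are 10u - 12v = 13 and 10u + 10v = -20.
Solving simultaneously gives u = -1/2, v = -3/2.

u = -1/2, v = -3/2, minimum P = -15/2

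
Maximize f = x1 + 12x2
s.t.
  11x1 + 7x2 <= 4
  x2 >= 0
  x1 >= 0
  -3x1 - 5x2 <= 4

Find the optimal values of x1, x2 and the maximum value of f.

Corner points and f = x1 + 12x2:
  (4/11, 0) → f = 4/11
  (0, 4/7) → f = 48/7
  (0, 0) → f = 0

The optimum lies where 11x1 + 7x2 = 4 and x1 = 0.
Solving simultaneously gives x1 = 0, x2 = 4/7.

x1 = 0, x2 = 4/7, maximum f = 48/7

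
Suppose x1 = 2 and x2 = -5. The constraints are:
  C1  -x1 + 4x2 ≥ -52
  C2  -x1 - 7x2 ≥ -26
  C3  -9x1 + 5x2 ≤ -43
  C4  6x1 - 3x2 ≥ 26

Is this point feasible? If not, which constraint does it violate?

C1: -22 ≥ -52 ✓
C2: 33 ≥ -26 ✓
C3: -43 ≤ -43 ✓
C4: 27 ≥ 26 ✓

feasible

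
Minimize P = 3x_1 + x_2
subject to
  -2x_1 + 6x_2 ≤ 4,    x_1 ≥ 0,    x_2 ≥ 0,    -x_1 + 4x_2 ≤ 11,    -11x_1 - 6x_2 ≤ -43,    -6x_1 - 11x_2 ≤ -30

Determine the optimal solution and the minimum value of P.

x_1 = 3, x_2 = 5/3, minimum P = 32/3

Extreme points and P = 3x_1 + x_2:
  (25, 9) → P = 84
  (3, 5/3) → P = 32/3
  (5, 0) → P = 15
  (293/85, 72/85) → P = 951/85
The feasible region is unbounded (it extends along (4, 1), (1, 0)), but P strictly increases along every unbounded feasible direction, so there is no improving ray and the minimum is attained at a vertex.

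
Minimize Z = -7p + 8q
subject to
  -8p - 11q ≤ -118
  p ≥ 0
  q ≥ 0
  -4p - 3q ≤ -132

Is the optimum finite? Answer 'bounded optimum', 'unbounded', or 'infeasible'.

unbounded

From the feasible point (0, 44), moving in the direction (1, 0) keeps every constraint satisfied while Z decreases without bound.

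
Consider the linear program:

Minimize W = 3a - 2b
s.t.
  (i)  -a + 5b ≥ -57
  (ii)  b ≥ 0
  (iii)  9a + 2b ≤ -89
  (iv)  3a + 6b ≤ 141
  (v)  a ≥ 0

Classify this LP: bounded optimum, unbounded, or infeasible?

infeasible

The boundaries b = 0 and 9a + 2b = -89 meet at (-89/9, 0), but that point violates a ≥ 0. Every candidate vertex is excluded by some other constraint, so the feasible region is empty.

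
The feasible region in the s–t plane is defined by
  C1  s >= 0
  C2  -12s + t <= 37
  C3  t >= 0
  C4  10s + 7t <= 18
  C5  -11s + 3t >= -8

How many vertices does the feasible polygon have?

4

Pairwise boundary intersections that survive every other constraint:
  (0, 0)
  (0, 18/7)
  (8/11, 0)
  (110/107, 118/107)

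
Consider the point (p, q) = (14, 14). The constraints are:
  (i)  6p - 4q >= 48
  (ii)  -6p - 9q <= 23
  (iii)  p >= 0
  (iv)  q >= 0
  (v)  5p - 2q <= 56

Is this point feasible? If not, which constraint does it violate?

not feasible — violates (i)

Constraint (i): 6p - 4q = 28, which is not ≥ 48. All other constraints are satisfied.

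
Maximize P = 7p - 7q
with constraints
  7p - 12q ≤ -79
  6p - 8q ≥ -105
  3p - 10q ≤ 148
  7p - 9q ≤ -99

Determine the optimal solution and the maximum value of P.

p = 153/2, q = 141/2, maximum P = 42

Extreme points and P = 7p - 7q:
  (-157/4, -261/16) → P = -2569/16
  (-159/7, -20/3) → P = -337/3
  (153/2, 141/2) → P = 42

The optimum lies where 6p - 8q = -105 and 7p - 9q = -99.
Solving simultaneously gives p = 153/2, q = 141/2.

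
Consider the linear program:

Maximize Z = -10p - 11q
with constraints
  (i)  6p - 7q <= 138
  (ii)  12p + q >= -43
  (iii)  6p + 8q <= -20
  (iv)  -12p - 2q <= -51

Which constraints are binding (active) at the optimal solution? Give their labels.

(i) and (iv)

Extreme points and Z = -10p - 11q:
  (482/45, -158/15) → Z = 394/45
  (211/32, -225/16) → Z = 355/4
  (16/3, -13/2) → Z = 109/6

The maximum is at (211/32, -225/16). Substituting into each constraint, equality holds for (i) and (iv); the remaining constraints have slack.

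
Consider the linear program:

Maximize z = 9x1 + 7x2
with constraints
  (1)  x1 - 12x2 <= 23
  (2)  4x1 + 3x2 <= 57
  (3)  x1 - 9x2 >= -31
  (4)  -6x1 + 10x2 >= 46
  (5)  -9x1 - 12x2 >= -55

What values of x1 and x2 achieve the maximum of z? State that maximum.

Extreme points and z = 9x1 + 7x2:
  (-193, -18) → z = -1863
  (-391/31, -92/31) → z = -4163/31
  (-26/11, 35/11) → z = 1

x1 = -26/11, x2 = 35/11, maximum z = 1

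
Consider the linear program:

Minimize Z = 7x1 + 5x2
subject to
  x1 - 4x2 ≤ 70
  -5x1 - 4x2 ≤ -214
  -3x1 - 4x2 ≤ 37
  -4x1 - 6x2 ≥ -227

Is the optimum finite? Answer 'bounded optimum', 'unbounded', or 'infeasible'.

Vertices and Z = 7x1 + 5x2:
  (142/3, -17/3) → Z = 303
  (664/11, -53/22) → Z = 821/2
  (188/7, 279/14) → Z = 4027/14
The feasible region has finitely many vertices and no improving ray; the minimum is 4027/14 at (188/7, 279/14).

bounded optimum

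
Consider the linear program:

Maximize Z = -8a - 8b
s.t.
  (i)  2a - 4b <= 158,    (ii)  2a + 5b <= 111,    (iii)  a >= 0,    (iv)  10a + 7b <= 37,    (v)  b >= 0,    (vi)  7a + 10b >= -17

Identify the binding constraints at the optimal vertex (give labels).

Vertices and Z = -8a - 8b:
  (0, 37/7) → Z = -296/7
  (0, 0) → Z = 0
  (37/10, 0) → Z = -148/5

The maximum is at (0, 0). Substituting into each constraint, equality holds for (iii) and (v); the remaining constraints have slack.

(iii) and (v)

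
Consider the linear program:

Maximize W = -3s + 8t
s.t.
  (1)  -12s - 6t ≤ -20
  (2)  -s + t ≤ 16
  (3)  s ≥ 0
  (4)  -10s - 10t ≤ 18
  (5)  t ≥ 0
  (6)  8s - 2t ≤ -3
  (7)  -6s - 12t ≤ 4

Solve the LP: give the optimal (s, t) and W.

Corner points and W = -3s + 8t:
  (0, 10/3) → W = 80/3
  (11/36, 49/18) → W = 751/36
  (0, 16) → W = 128
  (29/6, 125/6) → W = 913/6

s = 29/6, t = 125/6, maximum W = 913/6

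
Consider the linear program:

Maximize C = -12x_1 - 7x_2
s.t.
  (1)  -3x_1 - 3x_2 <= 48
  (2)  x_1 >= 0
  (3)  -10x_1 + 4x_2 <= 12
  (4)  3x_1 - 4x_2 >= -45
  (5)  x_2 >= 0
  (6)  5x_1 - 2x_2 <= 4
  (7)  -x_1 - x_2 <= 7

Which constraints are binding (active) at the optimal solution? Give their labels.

(2) and (5)

Feasible corners and C = -12x_1 - 7x_2:
  (0, 3) → C = -21
  (0, 0) → C = 0
  (33/7, 207/14) → C = -2241/14
  (53/7, 237/14) → C = -2931/14
  (4/5, 0) → C = -48/5

The maximum is at (0, 0). Substituting into each constraint, equality holds for (2) and (5); the remaining constraints have slack.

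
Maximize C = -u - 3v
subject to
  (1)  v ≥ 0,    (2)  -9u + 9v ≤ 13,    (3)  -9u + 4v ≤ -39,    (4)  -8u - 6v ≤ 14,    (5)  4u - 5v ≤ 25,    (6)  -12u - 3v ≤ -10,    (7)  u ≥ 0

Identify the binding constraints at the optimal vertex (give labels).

(1) and (3)

Feasible corners and C = -u - 3v:
  (13/3, 0) → C = -13/3
  (25/4, 0) → C = -25/4
  (403/45, 52/5) → C = -1807/45
The feasible region is unbounded (it extends along (1, 1), (5, 4)), but C strictly decreases along every unbounded feasible direction, so there is no improving ray and the maximum is attained at a vertex.

The maximum is at (13/3, 0). Substituting into each constraint, equality holds for (1) and (3); the remaining constraints have slack.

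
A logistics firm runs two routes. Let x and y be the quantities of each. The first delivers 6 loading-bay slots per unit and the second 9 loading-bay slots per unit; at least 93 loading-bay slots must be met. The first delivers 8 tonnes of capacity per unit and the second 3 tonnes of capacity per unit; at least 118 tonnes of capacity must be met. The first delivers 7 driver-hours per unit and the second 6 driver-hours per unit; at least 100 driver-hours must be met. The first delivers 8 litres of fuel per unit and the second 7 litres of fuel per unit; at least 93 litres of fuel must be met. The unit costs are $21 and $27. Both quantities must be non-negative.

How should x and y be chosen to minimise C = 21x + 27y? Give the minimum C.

x = 29/2, y = 2/3, minimum C = 645/2

Feasible corners and C = 21x + 27y:
  (0, 118/3) → C = 1062
  (31/2, 0) → C = 651/2
  (29/2, 2/3) → C = 645/2
The feasible region is unbounded (it extends along (0, 1), (1, 0)), but C strictly increases along every unbounded feasible direction, so there is no improving ray and the minimum is attained at a vertex.

At the optimal vertex, 6x + 9y = 93 and 8x + 3y = 118.
Solving simultaneously gives x = 29/2, y = 2/3.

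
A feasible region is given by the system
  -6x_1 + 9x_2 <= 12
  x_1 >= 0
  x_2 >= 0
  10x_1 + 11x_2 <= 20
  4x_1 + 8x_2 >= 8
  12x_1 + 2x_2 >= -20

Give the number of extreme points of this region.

The feasible vertices (each the meet of two boundaries and inside every other half-plane) are:
  (0, 4/3)
  (4/13, 20/13)
  (0, 1)
  (2, 0)

4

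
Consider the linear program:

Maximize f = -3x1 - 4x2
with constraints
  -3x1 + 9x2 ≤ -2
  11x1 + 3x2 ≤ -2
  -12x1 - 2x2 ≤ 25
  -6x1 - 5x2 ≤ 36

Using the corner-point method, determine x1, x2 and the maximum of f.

Corner points and f = -3x1 - 4x2:
  (-1/9, -7/27) → f = 37/27
  (-221/114, -33/38) → f = 353/38
  (98/37, -384/37) → f = 1242/37
  (-53/48, -47/8) → f = 429/16

The optimum lies where 11x1 + 3x2 = -2 and -6x1 - 5x2 = 36.
Solving simultaneously gives x1 = 98/37, x2 = -384/37.

x1 = 98/37, x2 = -384/37, maximum f = 1242/37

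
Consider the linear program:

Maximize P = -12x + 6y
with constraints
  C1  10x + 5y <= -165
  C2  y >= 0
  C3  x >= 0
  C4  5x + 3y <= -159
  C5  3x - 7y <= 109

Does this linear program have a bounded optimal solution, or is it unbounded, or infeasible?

infeasible

The boundaries y = 0 and 5x + 3y = -159 meet at (-159/5, 0), but that point violates x ≥ 0. Every candidate vertex is excluded by some other constraint, so the feasible region is empty.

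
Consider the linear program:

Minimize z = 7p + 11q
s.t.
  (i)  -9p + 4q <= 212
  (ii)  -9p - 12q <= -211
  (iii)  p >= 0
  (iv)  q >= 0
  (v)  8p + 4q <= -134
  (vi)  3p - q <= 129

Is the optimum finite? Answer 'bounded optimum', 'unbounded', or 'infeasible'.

infeasible

The boundaries -9p + 4q = 212 and p = 0 meet at (0, 53), but that point violates 8p + 4q ≤ -134. Every candidate vertex is excluded by some other constraint, so the feasible region is empty.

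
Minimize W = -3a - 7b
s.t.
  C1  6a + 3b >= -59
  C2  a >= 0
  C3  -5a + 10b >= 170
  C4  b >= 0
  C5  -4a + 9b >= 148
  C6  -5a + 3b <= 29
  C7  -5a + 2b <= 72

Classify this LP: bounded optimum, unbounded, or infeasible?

unbounded

From the feasible point (44/7, 141/7), moving in the direction (10, 5) keeps every constraint satisfied while W decreases without bound.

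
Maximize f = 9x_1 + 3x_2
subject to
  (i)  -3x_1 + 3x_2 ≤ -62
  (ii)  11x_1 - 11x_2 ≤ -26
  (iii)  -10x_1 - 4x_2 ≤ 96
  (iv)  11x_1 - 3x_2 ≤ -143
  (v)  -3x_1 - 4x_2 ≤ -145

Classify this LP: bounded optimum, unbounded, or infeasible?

infeasible

Constraints -3x_1 + 3x_2 ≤ -62 and 11x_1 - 11x_2 ≤ -26 have parallel boundaries but demand opposite sides — no point can satisfy both, so the region is empty.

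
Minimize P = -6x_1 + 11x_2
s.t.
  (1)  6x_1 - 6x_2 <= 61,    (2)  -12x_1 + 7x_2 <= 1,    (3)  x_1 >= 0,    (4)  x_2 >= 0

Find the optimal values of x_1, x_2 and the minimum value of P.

x_1 = 61/6, x_2 = 0, minimum P = -61

Corner points and P = -6x_1 + 11x_2:
  (61/6, 0) → P = -61
  (0, 1/7) → P = 11/7
  (0, 0) → P = 0
The feasible region is unbounded (it extends along (7, 12), (1, 1)), but P strictly increases along every unbounded feasible direction, so there is no improving ray and the minimum is attained at a vertex.

The binding constraints are 6x_1 - 6x_2 = 61 and x_2 = 0.
Solving simultaneously gives x_1 = 61/6, x_2 = 0.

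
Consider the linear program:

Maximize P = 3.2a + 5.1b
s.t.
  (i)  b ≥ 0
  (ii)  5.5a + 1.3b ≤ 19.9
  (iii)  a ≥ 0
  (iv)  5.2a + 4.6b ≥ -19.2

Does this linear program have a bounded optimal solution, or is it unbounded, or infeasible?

Corner points and P = 3.2a + 5.1b:
  (199/55, 0) → P = 3184/275
  (0, 0) → P = 0
  (0, 199/13) → P = 10149/130
The feasible region has finitely many vertices and no improving ray; the maximum is 10149/130 at (0, 199/13).

bounded optimum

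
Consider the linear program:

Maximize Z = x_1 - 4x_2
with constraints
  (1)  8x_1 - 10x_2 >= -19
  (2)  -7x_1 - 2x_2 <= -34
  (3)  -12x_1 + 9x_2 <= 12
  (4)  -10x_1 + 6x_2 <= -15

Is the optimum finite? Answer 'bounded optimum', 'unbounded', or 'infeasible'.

unbounded

From the feasible point (66/13, 155/26), moving in the direction (2, -7) keeps every constraint satisfied while Z increases without bound.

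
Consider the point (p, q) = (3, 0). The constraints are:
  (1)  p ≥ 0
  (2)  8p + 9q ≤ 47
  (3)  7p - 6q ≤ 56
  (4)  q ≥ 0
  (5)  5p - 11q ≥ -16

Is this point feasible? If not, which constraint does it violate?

feasible

(1): 3 ≥ 0 ✓
(2): 24 ≤ 47 ✓
(3): 21 ≤ 56 ✓
(4): 0 ≥ 0 ✓
(5): 15 ≥ -16 ✓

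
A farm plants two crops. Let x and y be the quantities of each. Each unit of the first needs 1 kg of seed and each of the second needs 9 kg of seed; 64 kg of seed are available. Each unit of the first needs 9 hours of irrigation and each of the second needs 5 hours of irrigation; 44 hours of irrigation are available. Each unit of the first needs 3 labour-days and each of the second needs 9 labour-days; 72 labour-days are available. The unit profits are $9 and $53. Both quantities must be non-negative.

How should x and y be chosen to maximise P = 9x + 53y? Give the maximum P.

Vertices and P = 9x + 53y:
  (0, 0) → P = 0
  (0, 64/9) → P = 3392/9
  (44/9, 0) → P = 44
  (1, 7) → P = 380

The optimum lies where x + 9y = 64 and 9x + 5y = 44.
Solving simultaneously gives x = 1, y = 7.

x = 1, y = 7, maximum P = 380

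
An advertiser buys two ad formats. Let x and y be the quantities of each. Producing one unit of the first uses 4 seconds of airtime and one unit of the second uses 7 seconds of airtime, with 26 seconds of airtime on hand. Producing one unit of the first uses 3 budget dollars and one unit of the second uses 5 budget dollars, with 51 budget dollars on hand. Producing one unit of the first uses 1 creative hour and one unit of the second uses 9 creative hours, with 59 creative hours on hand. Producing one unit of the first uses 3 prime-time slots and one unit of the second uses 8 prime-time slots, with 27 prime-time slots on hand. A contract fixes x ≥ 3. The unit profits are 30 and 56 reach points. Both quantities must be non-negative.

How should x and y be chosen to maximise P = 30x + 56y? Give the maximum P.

Vertices and P = 30x + 56y:
  (13/2, 0) → P = 195
  (3, 0) → P = 90
  (3, 2) → P = 202

The binding constraints are 4x + 7y = 26 and x = 3.
Solving simultaneously gives x = 3, y = 2.

x = 3, y = 2, maximum P = 202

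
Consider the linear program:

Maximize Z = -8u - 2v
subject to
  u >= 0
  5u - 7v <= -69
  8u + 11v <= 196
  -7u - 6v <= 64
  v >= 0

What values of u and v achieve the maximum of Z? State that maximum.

Extreme points and Z = -8u - 2v:
  (0, 69/7) → Z = -138/7
  (0, 196/11) → Z = -392/11
  (613/111, 1532/111) → Z = -2656/37

u = 0, v = 69/7, maximum Z = -138/7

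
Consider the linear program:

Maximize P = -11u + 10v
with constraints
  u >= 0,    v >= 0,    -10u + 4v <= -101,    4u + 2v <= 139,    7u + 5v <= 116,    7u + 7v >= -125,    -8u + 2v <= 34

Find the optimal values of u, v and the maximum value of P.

Feasible corners and P = -11u + 10v:
  (101/10, 0) → P = -1111/10
  (116/7, 0) → P = -1276/7
  (323/26, 151/26) → P = -2043/26

At the optimal vertex, -10u + 4v = -101 and 7u + 5v = 116.
Solving simultaneously gives u = 323/26, v = 151/26.

u = 323/26, v = 151/26, maximum P = -2043/26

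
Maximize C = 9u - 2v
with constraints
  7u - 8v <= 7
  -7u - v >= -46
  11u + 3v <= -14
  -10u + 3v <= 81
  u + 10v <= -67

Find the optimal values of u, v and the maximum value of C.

Vertices and C = 9u - 2v:
  (-669/59, -637/59) → C = -4747/59
  (-233/39, -238/39) → C = -1621/39
  (-1011/103, -589/103) → C = -7921/103

u = -233/39, v = -238/39, maximum C = -1621/39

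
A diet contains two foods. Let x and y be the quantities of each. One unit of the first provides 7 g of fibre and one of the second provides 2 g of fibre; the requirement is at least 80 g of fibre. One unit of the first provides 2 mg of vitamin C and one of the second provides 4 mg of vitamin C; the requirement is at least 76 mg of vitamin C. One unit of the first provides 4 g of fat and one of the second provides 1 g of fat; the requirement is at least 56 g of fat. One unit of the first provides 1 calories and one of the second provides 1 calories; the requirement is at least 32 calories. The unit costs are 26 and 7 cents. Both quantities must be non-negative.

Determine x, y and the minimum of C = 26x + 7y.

x = 8, y = 24, minimum C = 376

Extreme points and C = 26x + 7y:
  (0, 56) → C = 392
  (38, 0) → C = 988
  (26, 6) → C = 718
  (8, 24) → C = 376
The feasible region is unbounded (it extends along (0, 1), (1, 0)), but C strictly increases along every unbounded feasible direction, so there is no improving ray and the minimum is attained at a vertex.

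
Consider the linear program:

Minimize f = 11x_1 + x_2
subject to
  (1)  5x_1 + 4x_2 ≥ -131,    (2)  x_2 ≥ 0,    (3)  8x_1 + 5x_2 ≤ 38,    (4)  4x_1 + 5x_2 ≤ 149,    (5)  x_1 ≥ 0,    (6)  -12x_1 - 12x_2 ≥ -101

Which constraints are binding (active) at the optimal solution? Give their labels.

(2) and (5)

Feasible corners and f = 11x_1 + x_2:
  (19/4, 0) → f = 209/4
  (0, 0) → f = 0
  (0, 38/5) → f = 38/5

The minimum is at (0, 0). Substituting into each constraint, equality holds for (2) and (5); the remaining constraints have slack.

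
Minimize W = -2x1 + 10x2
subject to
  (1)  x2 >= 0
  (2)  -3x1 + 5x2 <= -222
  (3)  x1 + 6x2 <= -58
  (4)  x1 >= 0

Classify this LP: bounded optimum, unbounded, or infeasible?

infeasible

The boundaries x2 = 0 and -3x1 + 5x2 = -222 meet at (74, 0), but that point violates x1 + 6x2 ≤ -58. Every candidate vertex is excluded by some other constraint, so the feasible region is empty.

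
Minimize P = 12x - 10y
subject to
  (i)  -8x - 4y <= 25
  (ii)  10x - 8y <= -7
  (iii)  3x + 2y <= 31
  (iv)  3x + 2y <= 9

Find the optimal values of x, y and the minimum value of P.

Vertices and P = 12x - 10y:
  (-57/26, -97/52) → P = -199/26
  (-43/2, 147/4) → P = -1251/2
  (29/22, 111/44) → P = -207/22

At the optimal vertex, -8x - 4y = 25 and 3x + 2y = 9.
Solving simultaneously gives x = -43/2, y = 147/4.

x = -43/2, y = 147/4, minimum P = -1251/2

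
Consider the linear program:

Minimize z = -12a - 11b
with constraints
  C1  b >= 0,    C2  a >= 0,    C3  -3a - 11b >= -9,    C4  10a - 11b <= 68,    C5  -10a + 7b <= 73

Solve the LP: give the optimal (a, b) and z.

a = 3, b = 0, minimum z = -36

Feasible corners and z = -12a - 11b:
  (0, 0) → z = 0
  (3, 0) → z = -36
  (0, 9/11) → z = -9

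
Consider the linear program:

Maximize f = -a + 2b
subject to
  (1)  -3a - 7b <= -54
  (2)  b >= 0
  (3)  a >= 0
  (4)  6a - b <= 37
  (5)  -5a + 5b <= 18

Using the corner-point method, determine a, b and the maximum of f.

a = 203/25, b = 293/25, maximum f = 383/25

The optimum lies where 6a - b = 37 and -5a + 5b = 18.
Solving simultaneously gives a = 203/25, b = 293/25.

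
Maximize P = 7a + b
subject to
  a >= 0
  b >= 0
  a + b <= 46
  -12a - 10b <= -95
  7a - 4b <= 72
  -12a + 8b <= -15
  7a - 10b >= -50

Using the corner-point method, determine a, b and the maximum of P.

Corner points and P = 7a + b:
  (95/12, 0) → P = 665/12
  (72/7, 0) → P = 72
  (455/108, 40/9) → P = 3665/108
  (460/21, 61/3) → P = 521/3
  (275/32, 705/64) → P = 4555/64

a = 460/21, b = 61/3, maximum P = 521/3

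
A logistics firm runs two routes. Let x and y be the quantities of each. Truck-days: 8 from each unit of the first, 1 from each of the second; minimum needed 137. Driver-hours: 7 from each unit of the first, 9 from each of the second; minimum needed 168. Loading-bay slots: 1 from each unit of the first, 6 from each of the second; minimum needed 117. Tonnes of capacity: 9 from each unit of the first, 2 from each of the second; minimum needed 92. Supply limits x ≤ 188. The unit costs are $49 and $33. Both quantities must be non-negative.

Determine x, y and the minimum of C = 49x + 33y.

x = 15, y = 17, minimum C = 1296

Feasible corners and C = 49x + 33y:
  (0, 137) → C = 4521
  (117, 0) → C = 5733
  (188, 0) → C = 9212
  (15, 17) → C = 1296
The feasible region is unbounded (it extends along (0, 1)), but C strictly increases along every unbounded feasible direction, so there is no improving ray and the minimum is attained at a vertex.

The optimum lies where 8x + y = 137 and x + 6y = 117.
Solving simultaneously gives x = 15, y = 17.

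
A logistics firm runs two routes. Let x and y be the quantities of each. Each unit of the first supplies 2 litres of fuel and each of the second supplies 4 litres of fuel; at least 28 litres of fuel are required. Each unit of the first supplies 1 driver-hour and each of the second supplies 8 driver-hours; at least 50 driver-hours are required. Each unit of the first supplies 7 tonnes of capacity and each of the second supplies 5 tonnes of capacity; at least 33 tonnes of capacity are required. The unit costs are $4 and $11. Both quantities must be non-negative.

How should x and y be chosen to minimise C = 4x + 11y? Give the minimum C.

x = 2, y = 6, minimum C = 74

The feasible region is unbounded (it extends along (0, 1), (1, 0)), but C strictly increases along every unbounded feasible direction, so there is no improving ray and the minimum is attained at a vertex.

The optimum lies where 2x + 4y = 28 and x + 8y = 50.
Solving simultaneously gives x = 2, y = 6.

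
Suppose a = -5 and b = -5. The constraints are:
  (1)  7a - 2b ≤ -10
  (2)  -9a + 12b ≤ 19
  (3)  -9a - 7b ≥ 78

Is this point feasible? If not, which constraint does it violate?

(1): -25 ≤ -10 ✓
(2): -15 ≤ 19 ✓
(3): 80 ≥ 78 ✓

feasible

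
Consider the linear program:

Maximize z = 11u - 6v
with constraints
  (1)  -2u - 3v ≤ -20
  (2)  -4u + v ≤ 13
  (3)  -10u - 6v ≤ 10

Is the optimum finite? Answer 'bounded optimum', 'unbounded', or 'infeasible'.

unbounded

From the feasible point (-19/14, 53/7), moving in the direction (3, -2) keeps every constraint satisfied while z increases without bound.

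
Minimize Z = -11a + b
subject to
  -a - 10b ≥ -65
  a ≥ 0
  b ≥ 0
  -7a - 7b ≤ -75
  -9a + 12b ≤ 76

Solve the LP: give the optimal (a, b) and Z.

a = 65, b = 0, minimum Z = -715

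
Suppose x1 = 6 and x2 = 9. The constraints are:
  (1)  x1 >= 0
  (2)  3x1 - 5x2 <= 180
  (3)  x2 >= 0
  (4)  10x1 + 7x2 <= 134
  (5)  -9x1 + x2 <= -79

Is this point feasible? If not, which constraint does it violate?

Constraint (5): -9x1 + x2 = -45, which is not ≤ -79. All other constraints are satisfied.

not feasible — violates (5)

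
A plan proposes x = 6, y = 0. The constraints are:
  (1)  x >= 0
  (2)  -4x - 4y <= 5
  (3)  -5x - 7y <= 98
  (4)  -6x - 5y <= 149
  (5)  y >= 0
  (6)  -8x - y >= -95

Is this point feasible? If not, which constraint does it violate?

(1): 6 ≥ 0 ✓
(2): -24 ≤ 5 ✓
(3): -30 ≤ 98 ✓
(4): -36 ≤ 149 ✓
(5): 0 ≥ 0 ✓
(6): -48 ≥ -95 ✓

feasible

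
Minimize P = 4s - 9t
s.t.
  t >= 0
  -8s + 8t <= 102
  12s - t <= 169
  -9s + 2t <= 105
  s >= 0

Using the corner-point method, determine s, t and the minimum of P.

Feasible corners and P = 4s - 9t:
  (169/12, 0) → P = 169/3
  (0, 0) → P = 0
  (727/44, 322/11) → P = -2171/11
  (0, 51/4) → P = -459/4

The optimum lies where -8s + 8t = 102 and 12s - t = 169.
Solving simultaneously gives s = 727/44, t = 322/11.

s = 727/44, t = 322/11, minimum P = -2171/11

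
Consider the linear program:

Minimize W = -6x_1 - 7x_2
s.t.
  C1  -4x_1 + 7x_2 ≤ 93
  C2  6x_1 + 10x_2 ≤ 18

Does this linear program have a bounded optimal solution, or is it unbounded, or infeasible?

unbounded

From the feasible point (-402/41, 315/41), moving in the direction (10, -6) keeps every constraint satisfied while W decreases without bound.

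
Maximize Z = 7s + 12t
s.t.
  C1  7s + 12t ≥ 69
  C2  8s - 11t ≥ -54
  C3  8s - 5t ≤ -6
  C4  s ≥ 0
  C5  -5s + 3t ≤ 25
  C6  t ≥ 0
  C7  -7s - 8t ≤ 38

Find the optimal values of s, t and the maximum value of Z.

s = 17/4, t = 8, maximum Z = 503/4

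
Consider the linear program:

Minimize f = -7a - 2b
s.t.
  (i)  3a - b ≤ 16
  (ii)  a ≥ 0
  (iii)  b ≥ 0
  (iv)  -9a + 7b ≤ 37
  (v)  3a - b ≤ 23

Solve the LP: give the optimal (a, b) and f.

Feasible corners and f = -7a - 2b:
  (16/3, 0) → f = -112/3
  (149/12, 85/4) → f = -1553/12
  (0, 0) → f = 0
  (0, 37/7) → f = -74/7

a = 149/12, b = 85/4, minimum f = -1553/12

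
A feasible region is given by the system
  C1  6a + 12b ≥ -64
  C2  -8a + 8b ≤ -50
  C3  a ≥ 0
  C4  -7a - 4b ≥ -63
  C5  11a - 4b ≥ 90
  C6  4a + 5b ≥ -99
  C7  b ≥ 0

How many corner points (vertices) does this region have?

3

Of the 21 pairwise boundary intersections, those satisfying every inequality are:
  (17/2, 7/8)
  (9, 0)
  (90/11, 0)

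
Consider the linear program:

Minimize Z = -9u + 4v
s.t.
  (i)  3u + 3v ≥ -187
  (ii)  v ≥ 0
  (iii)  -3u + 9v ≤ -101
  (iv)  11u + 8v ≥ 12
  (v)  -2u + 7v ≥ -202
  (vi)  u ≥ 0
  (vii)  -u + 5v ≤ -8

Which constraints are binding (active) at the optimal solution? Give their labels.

Feasible corners and Z = -9u + 4v:
  (101/3, 0) → Z = -303
  (101, 0) → Z = -909
  (433/6, 77/6) → Z = -3589/6
  (318, 62) → Z = -2614

The minimum is at (318, 62). Substituting into each constraint, equality holds for (v) and (vii); the remaining constraints have slack.

(v) and (vii)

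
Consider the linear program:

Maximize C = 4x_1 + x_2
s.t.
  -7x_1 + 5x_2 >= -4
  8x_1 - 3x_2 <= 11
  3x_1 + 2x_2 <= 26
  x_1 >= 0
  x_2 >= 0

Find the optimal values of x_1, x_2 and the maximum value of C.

Feasible corners and C = 4x_1 + x_2:
  (43/19, 45/19) → C = 217/19
  (4/7, 0) → C = 16/7
  (4, 7) → C = 23
  (0, 13) → C = 13
  (0, 0) → C = 0

The binding constraints are 8x_1 - 3x_2 = 11 and 3x_1 + 2x_2 = 26.
Solving simultaneously gives x_1 = 4, x_2 = 7.

x_1 = 4, x_2 = 7, maximum C = 23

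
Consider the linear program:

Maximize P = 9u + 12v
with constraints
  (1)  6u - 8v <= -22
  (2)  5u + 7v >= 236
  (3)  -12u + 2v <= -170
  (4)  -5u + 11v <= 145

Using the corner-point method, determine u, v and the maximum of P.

u = 459/13, v = 380/13, maximum P = 8691/13

Vertices and P = 9u + 12v:
  (867/41, 763/41) → P = 16959/41
  (459/13, 380/13) → P = 8691/13
  (831/47, 991/47) → P = 19371/47
  (1080/61, 1295/61) → P = 25260/61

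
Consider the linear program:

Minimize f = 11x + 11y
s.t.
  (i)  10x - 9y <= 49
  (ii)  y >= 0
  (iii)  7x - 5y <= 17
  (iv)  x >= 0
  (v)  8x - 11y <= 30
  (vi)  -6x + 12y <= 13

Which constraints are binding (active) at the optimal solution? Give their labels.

(ii) and (iv)

Feasible corners and f = 11x + 11y:
  (17/7, 0) → f = 187/7
  (0, 0) → f = 0
  (269/54, 193/54) → f = 847/9
  (0, 13/12) → f = 143/12

The minimum is at (0, 0). Substituting into each constraint, equality holds for (ii) and (iv); the remaining constraints have slack.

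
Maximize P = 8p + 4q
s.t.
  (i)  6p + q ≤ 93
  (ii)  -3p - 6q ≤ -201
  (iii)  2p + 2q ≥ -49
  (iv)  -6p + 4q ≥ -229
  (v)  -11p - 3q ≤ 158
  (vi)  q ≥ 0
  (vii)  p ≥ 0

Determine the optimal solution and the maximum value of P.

p = 0, q = 93, maximum P = 372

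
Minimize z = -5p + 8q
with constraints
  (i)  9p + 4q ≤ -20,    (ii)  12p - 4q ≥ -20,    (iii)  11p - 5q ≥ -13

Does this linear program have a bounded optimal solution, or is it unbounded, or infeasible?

From the feasible point (-152/89, -103/89), moving in the direction (-4, -12) keeps every constraint satisfied while z decreases without bound.

unbounded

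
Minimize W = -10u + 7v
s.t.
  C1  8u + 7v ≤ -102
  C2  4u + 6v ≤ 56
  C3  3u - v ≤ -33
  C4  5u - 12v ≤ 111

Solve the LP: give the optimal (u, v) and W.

Vertices and W = -10u + 7v:
  (-251/5, 214/5) → W = 4008/5
  (-333/29, -42/29) → W = 3036/29
  (-507/31, -498/31) → W = 1584/31
The feasible region is unbounded (it extends along (-3, 2), (-12, -5)), but W strictly increases along every unbounded feasible direction, so there is no improving ray and the minimum is attained at a vertex.

u = -507/31, v = -498/31, minimum W = 1584/31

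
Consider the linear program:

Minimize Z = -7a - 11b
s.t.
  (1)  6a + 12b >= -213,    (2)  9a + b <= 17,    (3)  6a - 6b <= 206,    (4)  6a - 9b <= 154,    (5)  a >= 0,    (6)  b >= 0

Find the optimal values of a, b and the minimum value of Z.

Extreme points and Z = -7a - 11b:
  (0, 17) → Z = -187
  (17/9, 0) → Z = -119/9
  (0, 0) → Z = 0

a = 0, b = 17, minimum Z = -187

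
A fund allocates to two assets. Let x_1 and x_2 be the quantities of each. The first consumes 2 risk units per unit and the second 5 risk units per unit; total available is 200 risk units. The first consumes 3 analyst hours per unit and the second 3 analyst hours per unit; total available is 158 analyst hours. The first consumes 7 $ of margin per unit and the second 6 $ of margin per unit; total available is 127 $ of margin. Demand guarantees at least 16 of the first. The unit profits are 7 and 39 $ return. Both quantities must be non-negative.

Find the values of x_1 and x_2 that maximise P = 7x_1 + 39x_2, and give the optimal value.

x_1 = 16, x_2 = 5/2, maximum P = 419/2

Corner points and P = 7x_1 + 39x_2:
  (127/7, 0) → P = 127
  (16, 0) → P = 112
  (16, 5/2) → P = 419/2

The optimum lies where 7x_1 + 6x_2 = 127 and x_1 = 16.
Solving simultaneously gives x_1 = 16, x_2 = 5/2.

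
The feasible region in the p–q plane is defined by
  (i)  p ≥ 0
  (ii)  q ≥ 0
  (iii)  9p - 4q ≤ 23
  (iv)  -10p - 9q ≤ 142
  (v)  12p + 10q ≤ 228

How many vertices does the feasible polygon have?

Of the 10 pairwise boundary intersections, those satisfying every inequality are:
  (0, 0)
  (0, 114/5)
  (23/9, 0)
  (571/69, 296/23)

4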